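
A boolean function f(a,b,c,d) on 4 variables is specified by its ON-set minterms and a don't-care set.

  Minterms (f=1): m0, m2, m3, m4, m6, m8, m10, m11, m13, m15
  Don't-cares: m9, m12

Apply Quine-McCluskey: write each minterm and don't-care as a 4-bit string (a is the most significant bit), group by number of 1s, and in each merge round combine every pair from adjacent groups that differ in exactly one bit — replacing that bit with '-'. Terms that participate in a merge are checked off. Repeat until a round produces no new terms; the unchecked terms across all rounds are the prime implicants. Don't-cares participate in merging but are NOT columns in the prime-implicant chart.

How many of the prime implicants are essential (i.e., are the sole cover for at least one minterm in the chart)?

3

size-2^0 implicants → 0000(✓)  0010(✓)  0011(✓)  0100(✓)  0110(✓)  1000(✓)  1001(✓)  1010(✓)  1011(✓)  1100(✓)  1101(✓)  1111(✓)
size-2^1 implicants → -000(✓)  -010(✓)  -011(✓)  -100(✓)  0-00(✓)  0-10(✓)  00-0(✓)  001-(✓)  01-0(✓)  1-00(✓)  1-01(✓)  1-11(✓)  10-0(✓)  10-1(✓)  100-(✓)  101-(✓)  11-1(✓)  110-(✓)
size-2^2 implicants → --00  -0-0  -01-  0--0  1--1  1-0-  10--
Unchecked terms (primes): --00, -0-0, -01-, 0--0, 1--1, 1-0-, 10--
Minterm coverage:
  m0 ⊆ --00,-0-0,0--0
  m2 ⊆ -0-0,-01-,0--0
  m3 ⊆ -01- [E]
  m4 ⊆ --00,0--0
  m6 ⊆ 0--0 [E]
  m8 ⊆ --00,-0-0,1-0-,10--
  m10 ⊆ -0-0,-01-,10--
  m11 ⊆ -01-,1--1,10--
  m13 ⊆ 1--1,1-0-
  m15 ⊆ 1--1 [E]
E = {-01-, 0--0, 1--1}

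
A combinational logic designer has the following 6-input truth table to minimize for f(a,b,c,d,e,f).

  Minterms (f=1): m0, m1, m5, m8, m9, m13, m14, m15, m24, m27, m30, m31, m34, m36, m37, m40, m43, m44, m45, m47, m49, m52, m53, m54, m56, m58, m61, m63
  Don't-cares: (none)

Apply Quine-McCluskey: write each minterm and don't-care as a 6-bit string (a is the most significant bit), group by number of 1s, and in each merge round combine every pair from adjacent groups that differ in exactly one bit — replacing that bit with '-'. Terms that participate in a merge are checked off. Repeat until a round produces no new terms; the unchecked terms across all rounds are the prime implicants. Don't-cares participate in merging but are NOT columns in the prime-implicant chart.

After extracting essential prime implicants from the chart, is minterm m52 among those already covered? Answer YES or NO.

size-2^0 implicants → 000000(✓)  000001(✓)  000101(✓)  001000(✓)  001001(✓)  001101(✓)  001110(✓)  001111(✓)  011000(✓)  011011(✓)  011110(✓)  011111(✓)  100010  100100(✓)  100101(✓)  101000(✓)  101011(✓)  101100(✓)  101101(✓)  101111(✓)  110001(✓)  110100(✓)  110101(✓)  110110(✓)  111000(✓)  111010(✓)  111101(✓)  111111(✓)
size-2^1 implicants → -00101(✓)  -01000(✓)  -01101(✓)  -01111(✓)  -11000(✓)  -11111(✓)  0-1000(✓)  0-1110(✓)  0-1111(✓)  00-000(✓)  00-001(✓)  00-101(✓)  000-01(✓)  00000-(✓)  001-01(✓)  00100-(✓)  0011-1(✓)  00111-(✓)  011-11  01111-(✓)  1-0100(✓)  1-0101(✓)  1-1000(✓)  1-1101(✓)  1-1111(✓)  10-100(✓)  10-101(✓)  10010-(✓)  101-00  101-11  1011-1(✓)  10110-(✓)  11-101(✓)  110-01  1101-0  11010-(✓)  1110-0  1111-1(✓)
size-2^2 implicants → --1000  --1111  -0-101  -011-1  0-111-  00--01  00-00-  1--101  1-010-  1-11-1  10-10-
Unchecked terms (primes): --1000, --1111, -0-101, -011-1, 0-111-, 00--01, 00-00-, 011-11, 1--101, 1-010-, 1-11-1, 10-10-, 100010, 101-00, 101-11, 110-01, 1101-0, 1110-0
Minterm coverage:
  m0 ⊆ 00-00- [E]
  m1 ⊆ 00--01,00-00-
  m5 ⊆ -0-101,00--01
  m8 ⊆ --1000,00-00-
  m9 ⊆ 00--01,00-00-
  m13 ⊆ -0-101,-011-1,00--01
  m14 ⊆ 0-111- [E]
  m15 ⊆ --1111,-011-1,0-111-
  m24 ⊆ --1000 [E]
  m27 ⊆ 011-11 [E]
  m30 ⊆ 0-111- [E]
  m31 ⊆ --1111,0-111-,011-11
  m34 ⊆ 100010 [E]
  m36 ⊆ 1-010-,10-10-
  m37 ⊆ -0-101,1--101,1-010-,10-10-
  m40 ⊆ --1000,101-00
  m43 ⊆ 101-11 [E]
  m44 ⊆ 10-10-,101-00
  m45 ⊆ -0-101,-011-1,1--101,1-11-1,10-10-
  m47 ⊆ --1111,-011-1,1-11-1,101-11
  m49 ⊆ 110-01 [E]
  m52 ⊆ 1-010-,1101-0
  m53 ⊆ 1--101,1-010-,110-01
  m54 ⊆ 1101-0 [E]
  m56 ⊆ --1000,1110-0
  m58 ⊆ 1110-0 [E]
  m61 ⊆ 1--101,1-11-1
  m63 ⊆ --1111,1-11-1
E = {--1000, 0-111-, 00-00-, 011-11, 100010, 101-11, 110-01, 1101-0, 1110-0}

YES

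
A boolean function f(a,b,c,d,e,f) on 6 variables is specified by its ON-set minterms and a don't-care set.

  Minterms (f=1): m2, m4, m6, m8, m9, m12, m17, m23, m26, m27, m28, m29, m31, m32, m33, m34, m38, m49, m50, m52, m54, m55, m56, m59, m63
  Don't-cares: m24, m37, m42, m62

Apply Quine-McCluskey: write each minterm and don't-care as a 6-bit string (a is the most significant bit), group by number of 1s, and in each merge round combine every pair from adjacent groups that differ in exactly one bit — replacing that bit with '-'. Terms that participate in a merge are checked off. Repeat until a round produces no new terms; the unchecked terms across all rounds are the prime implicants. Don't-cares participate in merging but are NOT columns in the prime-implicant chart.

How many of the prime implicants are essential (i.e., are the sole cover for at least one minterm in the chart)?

8

size-2^0 implicants → 000010(✓)  000100(✓)  000110(✓)  001000(✓)  001001(✓)  001100(✓)  010001(✓)  010111(✓)  011000(✓)  011010(✓)  011011(✓)  011100(✓)  011101(✓)  011111(✓)  100000(✓)  100001(✓)  100010(✓)  100101(✓)  100110(✓)  101010(✓)  110001(✓)  110010(✓)  110100(✓)  110110(✓)  110111(✓)  111000(✓)  111011(✓)  111110(✓)  111111(✓)
size-2^1 implicants → -00010(✓)  -00110(✓)  -10001  -10111(✓)  -11000  -11011(✓)  -11111(✓)  0-1000(✓)  0-1100(✓)  00-100  000-10(✓)  0001-0  001-00(✓)  00100-  01-111(✓)  011-00(✓)  011-11(✓)  0110-0  01101-  0111-1  01110-  1-0001  1-0010(✓)  1-0110(✓)  10-010  100-01  100-10(✓)  1000-0  10000-  11-110(✓)  11-111(✓)  110-10(✓)  1101-0  11011-(✓)  111-11(✓)  11111-(✓)
size-2^2 implicants → -00-10  -1-111  -11-11  0-1-00  1-0-10  11-11-
Unchecked terms (primes): -00-10, -1-111, -10001, -11-11, -11000, 0-1-00, 00-100, 0001-0, 00100-, 0110-0, 01101-, 0111-1, 01110-, 1-0-10, 1-0001, 10-010, 100-01, 1000-0, 10000-, 11-11-, 1101-0
Minterm coverage:
  m2 ⊆ -00-10 [E]
  m4 ⊆ 00-100,0001-0
  m6 ⊆ -00-10,0001-0
  m8 ⊆ 0-1-00,00100-
  m9 ⊆ 00100- [E]
  m12 ⊆ 0-1-00,00-100
  m17 ⊆ -10001 [E]
  m23 ⊆ -1-111 [E]
  m26 ⊆ 0110-0,01101-
  m27 ⊆ -11-11,01101-
  m28 ⊆ 0-1-00,01110-
  m29 ⊆ 0111-1,01110-
  m31 ⊆ -1-111,-11-11,0111-1
  m32 ⊆ 1000-0,10000-
  m33 ⊆ 1-0001,100-01,10000-
  m34 ⊆ -00-10,1-0-10,10-010,1000-0
  m38 ⊆ -00-10,1-0-10
  m49 ⊆ -10001,1-0001
  m50 ⊆ 1-0-10 [E]
  m52 ⊆ 1101-0 [E]
  m54 ⊆ 1-0-10,11-11-,1101-0
  m55 ⊆ -1-111,11-11-
  m56 ⊆ -11000 [E]
  m59 ⊆ -11-11 [E]
  m63 ⊆ -1-111,-11-11,11-11-
E = {-00-10, -1-111, -10001, -11-11, -11000, 00100-, 1-0-10, 1101-0}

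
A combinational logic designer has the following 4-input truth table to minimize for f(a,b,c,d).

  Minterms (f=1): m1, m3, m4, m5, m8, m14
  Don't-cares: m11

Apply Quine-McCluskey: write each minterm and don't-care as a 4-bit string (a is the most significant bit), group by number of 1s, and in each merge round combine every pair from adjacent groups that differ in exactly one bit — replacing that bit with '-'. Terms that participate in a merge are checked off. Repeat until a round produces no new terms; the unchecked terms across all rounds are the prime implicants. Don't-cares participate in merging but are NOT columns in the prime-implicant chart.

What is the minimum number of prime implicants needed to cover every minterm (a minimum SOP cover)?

Round 0: 0001✓ 0011✓ 0100✓ 0101✓ 1000 1011✓ 1110
Round 1: -011 0-01 00-1 010-
PIs = {-011, 0-01, 00-1, 010-, 1000, 1110}
Coverage chart:
  m1: 0-01,00-1
  m3: -011,00-1
  m4: 010- ←essential
  m5: 0-01,010-
  m8: 1000 ←essential
  m14: 1110 ←essential
Essential: 010-, 1000, 1110
Petrick residual → 00-1
Min cover (4 terms): a'b'd + a'bc' + ab'c'd' + abcd'

4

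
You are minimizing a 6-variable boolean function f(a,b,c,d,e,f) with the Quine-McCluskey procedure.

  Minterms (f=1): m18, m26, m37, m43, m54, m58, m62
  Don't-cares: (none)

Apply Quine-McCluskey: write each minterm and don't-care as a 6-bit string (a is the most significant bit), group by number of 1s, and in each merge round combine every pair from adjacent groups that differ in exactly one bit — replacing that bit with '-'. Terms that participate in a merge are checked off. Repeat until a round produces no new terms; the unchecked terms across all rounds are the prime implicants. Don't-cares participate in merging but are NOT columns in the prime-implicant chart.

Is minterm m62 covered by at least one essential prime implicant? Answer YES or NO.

YES

[col 0] 010010*, 011010*, 100101, 101011, 110110*, 111010*, 111110*
[col 1] -11010, 01-010, 11-110, 111-10
Prime implicants: -11010, 01-010, 100101, 101011, 11-110, 111-10
PI chart (minterm → PIs covering it):
  18 | 01-010  (sole → essential)
  26 | -11010,01-010
  37 | 100101  (sole → essential)
  43 | 101011  (sole → essential)
  54 | 11-110  (sole → essential)
  58 | -11010,111-10
  62 | 11-110,111-10
Essential prime implicants: 01-010, 100101, 101011, 11-110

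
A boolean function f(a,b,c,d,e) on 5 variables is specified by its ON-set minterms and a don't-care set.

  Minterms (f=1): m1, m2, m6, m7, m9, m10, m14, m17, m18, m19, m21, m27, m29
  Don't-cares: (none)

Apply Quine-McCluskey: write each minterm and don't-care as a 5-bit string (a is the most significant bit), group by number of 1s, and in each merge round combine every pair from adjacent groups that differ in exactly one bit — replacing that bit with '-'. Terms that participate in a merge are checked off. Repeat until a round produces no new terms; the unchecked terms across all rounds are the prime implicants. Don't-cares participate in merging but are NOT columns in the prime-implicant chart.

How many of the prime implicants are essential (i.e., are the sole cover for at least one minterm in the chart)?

5

size-2^0 implicants → 00001(✓)  00010(✓)  00110(✓)  00111(✓)  01001(✓)  01010(✓)  01110(✓)  10001(✓)  10010(✓)  10011(✓)  10101(✓)  11011(✓)  11101(✓)
size-2^1 implicants → -0001  -0010  0-001  0-010(✓)  0-110(✓)  00-10(✓)  0011-  01-10(✓)  1-011  1-101  10-01  100-1  1001-
size-2^2 implicants → 0--10
Unchecked terms (primes): -0001, -0010, 0--10, 0-001, 0011-, 1-011, 1-101, 10-01, 100-1, 1001-
Minterm coverage:
  m1 ⊆ -0001,0-001
  m2 ⊆ -0010,0--10
  m6 ⊆ 0--10,0011-
  m7 ⊆ 0011- [E]
  m9 ⊆ 0-001 [E]
  m10 ⊆ 0--10 [E]
  m14 ⊆ 0--10 [E]
  m17 ⊆ -0001,10-01,100-1
  m18 ⊆ -0010,1001-
  m19 ⊆ 1-011,100-1,1001-
  m21 ⊆ 1-101,10-01
  m27 ⊆ 1-011 [E]
  m29 ⊆ 1-101 [E]
E = {0--10, 0-001, 0011-, 1-011, 1-101}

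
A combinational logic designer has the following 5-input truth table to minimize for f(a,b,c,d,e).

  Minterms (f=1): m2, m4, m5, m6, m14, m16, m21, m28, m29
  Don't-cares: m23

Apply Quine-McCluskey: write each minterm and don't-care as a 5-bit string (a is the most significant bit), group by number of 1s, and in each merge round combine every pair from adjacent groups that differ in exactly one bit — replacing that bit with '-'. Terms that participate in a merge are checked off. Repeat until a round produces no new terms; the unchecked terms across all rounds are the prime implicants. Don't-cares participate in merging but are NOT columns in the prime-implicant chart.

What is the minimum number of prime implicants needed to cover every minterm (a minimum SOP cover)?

6

[col 0] 00010*, 00100*, 00101*, 00110*, 01110*, 10000, 10101*, 10111*, 11100*, 11101*
[col 1] -0101, 0-110, 00-10, 001-0, 0010-, 1-101, 101-1, 1110-
Prime implicants: -0101, 0-110, 00-10, 001-0, 0010-, 1-101, 10000, 101-1, 1110-
PI chart (minterm → PIs covering it):
  2 | 00-10  (sole → essential)
  4 | 001-0,0010-
  5 | -0101,0010-
  6 | 0-110,00-10,001-0
  14 | 0-110  (sole → essential)
  16 | 10000  (sole → essential)
  21 | -0101,1-101,101-1
  28 | 1110-  (sole → essential)
  29 | 1-101,1110-
Essential prime implicants: 0-110, 00-10, 10000, 1110-
Petrick residual → -0101, 001-0
Minimum SOP uses 6 PIs: b'cd'e + a'cde' + a'b'de' + a'b'ce' + ab'c'd'e' + abcd'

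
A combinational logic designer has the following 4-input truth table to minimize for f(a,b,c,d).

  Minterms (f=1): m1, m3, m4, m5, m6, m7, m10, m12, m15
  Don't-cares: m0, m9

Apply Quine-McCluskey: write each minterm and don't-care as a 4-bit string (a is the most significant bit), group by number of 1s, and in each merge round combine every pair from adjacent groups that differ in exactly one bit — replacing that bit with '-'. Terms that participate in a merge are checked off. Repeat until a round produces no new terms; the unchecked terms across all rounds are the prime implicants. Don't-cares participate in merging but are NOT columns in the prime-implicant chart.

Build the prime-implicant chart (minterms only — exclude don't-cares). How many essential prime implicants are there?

5

Round 0: 0000✓ 0001✓ 0011✓ 0100✓ 0101✓ 0110✓ 0111✓ 1001✓ 1010 1100✓ 1111✓
Round 1: -001 -100 -111 0-00✓ 0-01✓ 0-11✓ 00-1✓ 000-✓ 01-0✓ 01-1✓ 010-✓ 011-✓
Round 2: 0--1 0-0- 01--
PIs = {-001, -100, -111, 0--1, 0-0-, 01--, 1010}
Coverage chart:
  m1: -001,0--1,0-0-
  m3: 0--1 ←essential
  m4: -100,0-0-,01--
  m5: 0--1,0-0-,01--
  m6: 01-- ←essential
  m7: -111,0--1,01--
  m10: 1010 ←essential
  m12: -100 ←essential
  m15: -111 ←essential
Essential: -100, -111, 0--1, 01--, 1010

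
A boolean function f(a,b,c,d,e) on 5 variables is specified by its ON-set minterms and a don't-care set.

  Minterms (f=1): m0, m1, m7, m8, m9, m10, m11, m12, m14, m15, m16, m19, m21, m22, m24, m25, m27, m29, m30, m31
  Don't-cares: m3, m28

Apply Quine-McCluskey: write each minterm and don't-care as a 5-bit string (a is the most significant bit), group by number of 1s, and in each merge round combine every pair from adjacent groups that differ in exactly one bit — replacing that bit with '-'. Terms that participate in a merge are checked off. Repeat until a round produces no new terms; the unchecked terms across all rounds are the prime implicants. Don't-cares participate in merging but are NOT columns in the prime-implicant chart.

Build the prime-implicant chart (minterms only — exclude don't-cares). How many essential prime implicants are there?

size-2^0 implicants → 00000(✓)  00001(✓)  00011(✓)  00111(✓)  01000(✓)  01001(✓)  01010(✓)  01011(✓)  01100(✓)  01110(✓)  01111(✓)  10000(✓)  10011(✓)  10101(✓)  10110(✓)  11000(✓)  11001(✓)  11011(✓)  11100(✓)  11101(✓)  11110(✓)  11111(✓)
size-2^1 implicants → -0000(✓)  -0011(✓)  -1000(✓)  -1001(✓)  -1011(✓)  -1100(✓)  -1110(✓)  -1111(✓)  0-000(✓)  0-001(✓)  0-011(✓)  0-111(✓)  00-11(✓)  000-1(✓)  0000-(✓)  01-00(✓)  01-10(✓)  01-11(✓)  010-0(✓)  010-1(✓)  0100-(✓)  0101-(✓)  011-0(✓)  0111-(✓)  1-000(✓)  1-011(✓)  1-101  1-110  11-00(✓)  11-01(✓)  11-11(✓)  110-1(✓)  1100-(✓)  111-0(✓)  111-1(✓)  1110-(✓)  1111-(✓)
size-2^2 implicants → --000  --011  -1-00  -1-11  -10-1  -100-  -11-0  -111-  0--11  0-0-1  0-00-  01--0  01-1-  010--  11--1  11-0-  111--
Unchecked terms (primes): --000, --011, -1-00, -1-11, -10-1, -100-, -11-0, -111-, 0--11, 0-0-1, 0-00-, 01--0, 01-1-, 010--, 1-101, 1-110, 11--1, 11-0-, 111--
Minterm coverage:
  m0 ⊆ --000,0-00-
  m1 ⊆ 0-0-1,0-00-
  m7 ⊆ 0--11 [E]
  m8 ⊆ --000,-1-00,-100-,0-00-,01--0,010--
  m9 ⊆ -10-1,-100-,0-0-1,0-00-,010--
  m10 ⊆ 01--0,01-1-,010--
  m11 ⊆ --011,-1-11,-10-1,0--11,0-0-1,01-1-,010--
  m12 ⊆ -1-00,-11-0,01--0
  m14 ⊆ -11-0,-111-,01--0,01-1-
  m15 ⊆ -1-11,-111-,0--11,01-1-
  m16 ⊆ --000 [E]
  m19 ⊆ --011 [E]
  m21 ⊆ 1-101 [E]
  m22 ⊆ 1-110 [E]
  m24 ⊆ --000,-1-00,-100-,11-0-
  m25 ⊆ -10-1,-100-,11--1,11-0-
  m27 ⊆ --011,-1-11,-10-1,11--1
  m29 ⊆ 1-101,11--1,11-0-,111--
  m30 ⊆ -11-0,-111-,1-110,111--
  m31 ⊆ -1-11,-111-,11--1,111--
E = {--000, --011, 0--11, 1-101, 1-110}

5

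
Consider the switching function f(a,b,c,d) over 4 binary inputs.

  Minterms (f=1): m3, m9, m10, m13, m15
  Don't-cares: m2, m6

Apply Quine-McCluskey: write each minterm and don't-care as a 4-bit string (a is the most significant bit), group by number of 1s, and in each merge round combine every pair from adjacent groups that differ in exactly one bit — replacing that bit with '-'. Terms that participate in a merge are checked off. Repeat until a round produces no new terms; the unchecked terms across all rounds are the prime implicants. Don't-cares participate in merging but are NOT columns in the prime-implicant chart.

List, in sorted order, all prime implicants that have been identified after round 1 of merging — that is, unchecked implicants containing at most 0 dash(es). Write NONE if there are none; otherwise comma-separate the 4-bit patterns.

Round 0: 0010✓ 0011✓ 0110✓ 1001✓ 1010✓ 1101✓ 1111✓
Round 1: -010 0-10 001- 1-01 11-1
PIs = {-010, 0-10, 001-, 1-01, 11-1}

NONE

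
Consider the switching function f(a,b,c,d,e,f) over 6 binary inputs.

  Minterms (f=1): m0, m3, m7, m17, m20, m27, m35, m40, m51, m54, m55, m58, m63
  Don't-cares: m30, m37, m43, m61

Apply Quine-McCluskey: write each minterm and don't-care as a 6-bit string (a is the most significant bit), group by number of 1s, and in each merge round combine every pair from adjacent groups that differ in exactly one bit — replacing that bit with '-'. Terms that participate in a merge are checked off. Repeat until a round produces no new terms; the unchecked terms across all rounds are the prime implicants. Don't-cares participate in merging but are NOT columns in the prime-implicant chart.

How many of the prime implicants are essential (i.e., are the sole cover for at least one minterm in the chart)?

size-2^0 implicants → 000000  000011(✓)  000111(✓)  010001  010100  011011  011110  100011(✓)  100101  101000  101011(✓)  110011(✓)  110110(✓)  110111(✓)  111010  111101(✓)  111111(✓)
size-2^1 implicants → -00011  000-11  1-0011  10-011  11-111  110-11  11011-  1111-1
Unchecked terms (primes): -00011, 000-11, 000000, 010001, 010100, 011011, 011110, 1-0011, 10-011, 100101, 101000, 11-111, 110-11, 11011-, 111010, 1111-1
Minterm coverage:
  m0 ⊆ 000000 [E]
  m3 ⊆ -00011,000-11
  m7 ⊆ 000-11 [E]
  m17 ⊆ 010001 [E]
  m20 ⊆ 010100 [E]
  m27 ⊆ 011011 [E]
  m35 ⊆ -00011,1-0011,10-011
  m40 ⊆ 101000 [E]
  m51 ⊆ 1-0011,110-11
  m54 ⊆ 11011- [E]
  m55 ⊆ 11-111,110-11,11011-
  m58 ⊆ 111010 [E]
  m63 ⊆ 11-111,1111-1
E = {000-11, 000000, 010001, 010100, 011011, 101000, 11011-, 111010}

8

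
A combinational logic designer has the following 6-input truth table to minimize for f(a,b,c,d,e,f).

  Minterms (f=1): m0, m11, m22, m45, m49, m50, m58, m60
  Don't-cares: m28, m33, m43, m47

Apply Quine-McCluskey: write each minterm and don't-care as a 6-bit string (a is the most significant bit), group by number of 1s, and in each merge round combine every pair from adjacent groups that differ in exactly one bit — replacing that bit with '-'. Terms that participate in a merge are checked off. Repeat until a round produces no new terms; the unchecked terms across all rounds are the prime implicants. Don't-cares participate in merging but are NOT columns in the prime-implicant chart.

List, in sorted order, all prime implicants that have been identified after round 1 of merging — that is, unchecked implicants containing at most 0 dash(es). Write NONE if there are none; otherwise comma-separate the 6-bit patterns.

000000, 010110

size-2^0 implicants → 000000  001011(✓)  010110  011100(✓)  100001(✓)  101011(✓)  101101(✓)  101111(✓)  110001(✓)  110010(✓)  111010(✓)  111100(✓)
size-2^1 implicants → -01011  -11100  1-0001  101-11  1011-1  11-010
Unchecked terms (primes): -01011, -11100, 000000, 010110, 1-0001, 101-11, 1011-1, 11-010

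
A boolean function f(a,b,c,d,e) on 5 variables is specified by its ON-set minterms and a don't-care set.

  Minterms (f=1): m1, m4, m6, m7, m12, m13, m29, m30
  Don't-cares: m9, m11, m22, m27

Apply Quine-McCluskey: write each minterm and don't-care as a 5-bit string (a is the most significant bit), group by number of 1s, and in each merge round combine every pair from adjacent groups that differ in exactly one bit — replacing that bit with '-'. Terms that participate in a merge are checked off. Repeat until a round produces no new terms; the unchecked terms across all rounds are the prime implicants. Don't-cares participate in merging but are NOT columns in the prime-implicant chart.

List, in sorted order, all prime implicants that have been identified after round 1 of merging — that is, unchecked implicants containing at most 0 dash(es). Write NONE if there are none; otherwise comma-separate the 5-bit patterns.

[col 0] 00001*, 00100*, 00110*, 00111*, 01001*, 01011*, 01100*, 01101*, 10110*, 11011*, 11101*, 11110*
[col 1] -0110, -1011, -1101, 0-001, 0-100, 001-0, 0011-, 01-01, 010-1, 0110-, 1-110
Prime implicants: -0110, -1011, -1101, 0-001, 0-100, 001-0, 0011-, 01-01, 010-1, 0110-, 1-110

NONE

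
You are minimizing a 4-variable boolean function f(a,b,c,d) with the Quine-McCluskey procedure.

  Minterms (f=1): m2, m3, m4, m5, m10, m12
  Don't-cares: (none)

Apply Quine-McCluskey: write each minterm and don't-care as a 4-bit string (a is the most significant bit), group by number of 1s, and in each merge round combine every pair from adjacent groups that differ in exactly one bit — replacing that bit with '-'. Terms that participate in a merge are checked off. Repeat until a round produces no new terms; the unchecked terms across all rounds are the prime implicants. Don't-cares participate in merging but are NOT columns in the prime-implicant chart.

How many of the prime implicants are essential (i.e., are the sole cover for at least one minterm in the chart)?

size-2^0 implicants → 0010(✓)  0011(✓)  0100(✓)  0101(✓)  1010(✓)  1100(✓)
size-2^1 implicants → -010  -100  001-  010-
Unchecked terms (primes): -010, -100, 001-, 010-
Minterm coverage:
  m2 ⊆ -010,001-
  m3 ⊆ 001- [E]
  m4 ⊆ -100,010-
  m5 ⊆ 010- [E]
  m10 ⊆ -010 [E]
  m12 ⊆ -100 [E]
E = {-010, -100, 001-, 010-}

4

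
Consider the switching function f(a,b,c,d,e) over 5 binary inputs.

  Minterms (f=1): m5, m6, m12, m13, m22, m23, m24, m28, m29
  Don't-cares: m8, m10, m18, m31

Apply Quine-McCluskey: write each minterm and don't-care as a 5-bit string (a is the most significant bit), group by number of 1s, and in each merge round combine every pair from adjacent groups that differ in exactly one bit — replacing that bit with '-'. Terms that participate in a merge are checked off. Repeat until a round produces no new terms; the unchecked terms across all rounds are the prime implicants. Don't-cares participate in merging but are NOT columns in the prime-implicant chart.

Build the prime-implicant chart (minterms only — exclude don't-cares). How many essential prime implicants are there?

Round 0: 00101✓ 00110✓ 01000✓ 01010✓ 01100✓ 01101✓ 10010✓ 10110✓ 10111✓ 11000✓ 11100✓ 11101✓ 11111✓
Round 1: -0110 -1000✓ -1100✓ -1101✓ 0-101 01-00✓ 010-0 0110-✓ 1-111 10-10 1011- 11-00✓ 111-1 1110-✓
Round 2: -1-00 -110-
PIs = {-0110, -1-00, -110-, 0-101, 010-0, 1-111, 10-10, 1011-, 111-1}
Coverage chart:
  m5: 0-101 ←essential
  m6: -0110 ←essential
  m12: -1-00,-110-
  m13: -110-,0-101
  m22: -0110,10-10,1011-
  m23: 1-111,1011-
  m24: -1-00 ←essential
  m28: -1-00,-110-
  m29: -110-,111-1
Essential: -0110, -1-00, 0-101

3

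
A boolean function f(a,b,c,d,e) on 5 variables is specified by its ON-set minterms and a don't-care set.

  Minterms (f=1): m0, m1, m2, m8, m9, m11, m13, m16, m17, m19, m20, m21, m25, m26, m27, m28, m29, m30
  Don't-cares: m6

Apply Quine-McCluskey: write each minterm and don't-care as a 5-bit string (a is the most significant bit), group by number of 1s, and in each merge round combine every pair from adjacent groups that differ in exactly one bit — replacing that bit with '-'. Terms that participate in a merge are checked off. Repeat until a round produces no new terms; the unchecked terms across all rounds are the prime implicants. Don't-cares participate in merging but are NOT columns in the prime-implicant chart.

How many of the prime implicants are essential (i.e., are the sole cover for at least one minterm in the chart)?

4

Round 0: 00000✓ 00001✓ 00010✓ 00110✓ 01000✓ 01001✓ 01011✓ 01101✓ 10000✓ 10001✓ 10011✓ 10100✓ 10101✓ 11001✓ 11010✓ 11011✓ 11100✓ 11101✓ 11110✓
Round 1: -0000✓ -0001✓ -1001✓ -1011✓ -1101✓ 0-000✓ 0-001✓ 00-10 000-0 0000-✓ 01-01✓ 010-1✓ 0100-✓ 1-001✓ 1-011✓ 1-100✓ 1-101✓ 10-00✓ 10-01✓ 100-1✓ 1000-✓ 1010-✓ 11-01✓ 11-10 110-1✓ 1101- 111-0 1110-✓
Round 2: --001 -000- -1-01 -10-1 0-00- 1--01 1-0-1 1-10- 10-0-
PIs = {--001, -000-, -1-01, -10-1, 0-00-, 00-10, 000-0, 1--01, 1-0-1, 1-10-, 10-0-, 11-10, 1101-, 111-0}
Coverage chart:
  m0: -000-,0-00-,000-0
  m1: --001,-000-,0-00-
  m2: 00-10,000-0
  m8: 0-00- ←essential
  m9: --001,-1-01,-10-1,0-00-
  m11: -10-1 ←essential
  m13: -1-01 ←essential
  m16: -000-,10-0-
  m17: --001,-000-,1--01,1-0-1,10-0-
  m19: 1-0-1 ←essential
  m20: 1-10-,10-0-
  m21: 1--01,1-10-,10-0-
  m25: --001,-1-01,-10-1,1--01,1-0-1
  m26: 11-10,1101-
  m27: -10-1,1-0-1,1101-
  m28: 1-10-,111-0
  m29: -1-01,1--01,1-10-
  m30: 11-10,111-0
Essential: -1-01, -10-1, 0-00-, 1-0-1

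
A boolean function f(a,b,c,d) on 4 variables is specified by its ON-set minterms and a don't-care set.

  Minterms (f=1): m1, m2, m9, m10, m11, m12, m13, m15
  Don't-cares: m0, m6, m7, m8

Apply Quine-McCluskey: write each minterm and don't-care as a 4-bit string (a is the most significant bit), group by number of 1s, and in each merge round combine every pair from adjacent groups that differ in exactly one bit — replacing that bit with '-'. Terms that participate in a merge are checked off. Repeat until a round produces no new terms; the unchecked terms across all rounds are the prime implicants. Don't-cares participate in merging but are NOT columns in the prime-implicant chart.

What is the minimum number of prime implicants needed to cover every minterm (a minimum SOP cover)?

4

Round 0: 0000✓ 0001✓ 0010✓ 0110✓ 0111✓ 1000✓ 1001✓ 1010✓ 1011✓ 1100✓ 1101✓ 1111✓
Round 1: -000✓ -001✓ -010✓ -111 0-10 00-0✓ 000-✓ 011- 1-00✓ 1-01✓ 1-11✓ 10-0✓ 10-1✓ 100-✓ 101-✓ 11-1✓ 110-✓
Round 2: -0-0 -00- 1--1 1-0- 10--
PIs = {-0-0, -00-, -111, 0-10, 011-, 1--1, 1-0-, 10--}
Coverage chart:
  m1: -00- ←essential
  m2: -0-0,0-10
  m9: -00-,1--1,1-0-,10--
  m10: -0-0,10--
  m11: 1--1,10--
  m12: 1-0- ←essential
  m13: 1--1,1-0-
  m15: -111,1--1
Essential: -00-, 1-0-
Petrick residual → -0-0, 1--1
Min cover (4 terms): b'd' + b'c' + ad + ac'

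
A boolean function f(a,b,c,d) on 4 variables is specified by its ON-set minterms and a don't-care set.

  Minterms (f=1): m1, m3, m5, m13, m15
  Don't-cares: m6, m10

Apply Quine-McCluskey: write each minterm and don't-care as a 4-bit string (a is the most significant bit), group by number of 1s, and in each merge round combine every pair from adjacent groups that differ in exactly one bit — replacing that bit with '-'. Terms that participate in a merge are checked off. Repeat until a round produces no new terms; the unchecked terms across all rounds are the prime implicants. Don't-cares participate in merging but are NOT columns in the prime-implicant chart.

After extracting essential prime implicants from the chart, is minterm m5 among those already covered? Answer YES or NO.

NO

Round 0: 0001✓ 0011✓ 0101✓ 0110 1010 1101✓ 1111✓
Round 1: -101 0-01 00-1 11-1
PIs = {-101, 0-01, 00-1, 0110, 1010, 11-1}
Coverage chart:
  m1: 0-01,00-1
  m3: 00-1 ←essential
  m5: -101,0-01
  m13: -101,11-1
  m15: 11-1 ←essential
Essential: 00-1, 11-1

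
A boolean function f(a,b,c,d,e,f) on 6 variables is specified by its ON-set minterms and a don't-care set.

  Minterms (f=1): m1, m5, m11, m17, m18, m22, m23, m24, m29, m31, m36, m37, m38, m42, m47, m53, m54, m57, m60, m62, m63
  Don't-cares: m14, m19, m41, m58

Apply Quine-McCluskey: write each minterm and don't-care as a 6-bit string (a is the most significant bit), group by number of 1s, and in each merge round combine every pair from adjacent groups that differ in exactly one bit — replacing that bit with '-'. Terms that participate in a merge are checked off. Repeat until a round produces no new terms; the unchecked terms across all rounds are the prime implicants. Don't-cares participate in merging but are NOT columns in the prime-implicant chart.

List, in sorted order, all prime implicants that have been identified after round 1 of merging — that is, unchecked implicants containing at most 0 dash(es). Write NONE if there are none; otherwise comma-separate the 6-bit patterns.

001011, 001110, 011000

size-2^0 implicants → 000001(✓)  000101(✓)  001011  001110  010001(✓)  010010(✓)  010011(✓)  010110(✓)  010111(✓)  011000  011101(✓)  011111(✓)  100100(✓)  100101(✓)  100110(✓)  101001(✓)  101010(✓)  101111(✓)  110101(✓)  110110(✓)  111001(✓)  111010(✓)  111100(✓)  111110(✓)  111111(✓)
size-2^1 implicants → -00101  -10110  -11111  0-0001  000-01  01-111  010-10(✓)  010-11(✓)  0100-1  01001-(✓)  01011-(✓)  0111-1  1-0101  1-0110  1-1001  1-1010  1-1111  1001-0  10010-  11-110  111-10  1111-0  11111-
size-2^2 implicants → 010-1-
Unchecked terms (primes): -00101, -10110, -11111, 0-0001, 000-01, 001011, 001110, 01-111, 010-1-, 0100-1, 011000, 0111-1, 1-0101, 1-0110, 1-1001, 1-1010, 1-1111, 1001-0, 10010-, 11-110, 111-10, 1111-0, 11111-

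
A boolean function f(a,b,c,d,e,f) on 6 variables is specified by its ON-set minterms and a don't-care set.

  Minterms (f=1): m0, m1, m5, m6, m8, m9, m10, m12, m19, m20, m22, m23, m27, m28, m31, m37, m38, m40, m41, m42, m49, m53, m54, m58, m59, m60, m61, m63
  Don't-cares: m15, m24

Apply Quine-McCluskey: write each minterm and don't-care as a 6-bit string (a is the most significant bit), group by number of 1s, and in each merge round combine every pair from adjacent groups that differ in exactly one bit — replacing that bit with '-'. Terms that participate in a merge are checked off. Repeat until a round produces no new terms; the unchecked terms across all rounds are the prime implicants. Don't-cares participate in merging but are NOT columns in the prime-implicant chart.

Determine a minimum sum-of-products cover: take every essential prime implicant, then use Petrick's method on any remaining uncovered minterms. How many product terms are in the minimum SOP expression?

size-2^0 implicants → 000000(✓)  000001(✓)  000101(✓)  000110(✓)  001000(✓)  001001(✓)  001010(✓)  001100(✓)  001111(✓)  010011(✓)  010100(✓)  010110(✓)  010111(✓)  011000(✓)  011011(✓)  011100(✓)  011111(✓)  100101(✓)  100110(✓)  101000(✓)  101001(✓)  101010(✓)  110001(✓)  110101(✓)  110110(✓)  111010(✓)  111011(✓)  111100(✓)  111101(✓)  111111(✓)
size-2^1 implicants → -00101  -00110(✓)  -01000(✓)  -01001(✓)  -01010(✓)  -10110(✓)  -11011(✓)  -11100  -11111(✓)  0-0110(✓)  0-1000(✓)  0-1100(✓)  0-1111  00-000(✓)  00-001(✓)  000-01  00000-(✓)  001-00(✓)  0010-0(✓)  00100-(✓)  01-011(✓)  01-100  01-111(✓)  010-11(✓)  0101-0  01011-  011-00(✓)  011-11(✓)  1-0101  1-0110(✓)  1-1010  1010-0(✓)  10100-(✓)  11-101  110-01  111-11(✓)  11101-  1111-1  11110-
size-2^2 implicants → --0110  -010-0  -0100-  -11-11  0-1-00  00-00-  01--11
Unchecked terms (primes): --0110, -00101, -010-0, -0100-, -11-11, -11100, 0-1-00, 0-1111, 00-00-, 000-01, 01--11, 01-100, 0101-0, 01011-, 1-0101, 1-1010, 11-101, 110-01, 11101-, 1111-1, 11110-
Minterm coverage:
  m0 ⊆ 00-00- [E]
  m1 ⊆ 00-00-,000-01
  m5 ⊆ -00101,000-01
  m6 ⊆ --0110 [E]
  m8 ⊆ -010-0,-0100-,0-1-00,00-00-
  m9 ⊆ -0100-,00-00-
  m10 ⊆ -010-0 [E]
  m12 ⊆ 0-1-00 [E]
  m19 ⊆ 01--11 [E]
  m20 ⊆ 01-100,0101-0
  m22 ⊆ --0110,0101-0,01011-
  m23 ⊆ 01--11,01011-
  m27 ⊆ -11-11,01--11
  m28 ⊆ -11100,0-1-00,01-100
  m31 ⊆ -11-11,0-1111,01--11
  m37 ⊆ -00101,1-0101
  m38 ⊆ --0110 [E]
  m40 ⊆ -010-0,-0100-
  m41 ⊆ -0100- [E]
  m42 ⊆ -010-0,1-1010
  m49 ⊆ 110-01 [E]
  m53 ⊆ 1-0101,11-101,110-01
  m54 ⊆ --0110 [E]
  m58 ⊆ 1-1010,11101-
  m59 ⊆ -11-11,11101-
  m60 ⊆ -11100,11110-
  m61 ⊆ 11-101,1111-1,11110-
  m63 ⊆ -11-11,1111-1
E = {--0110, -010-0, -0100-, 0-1-00, 00-00-, 01--11, 110-01}
Petrick residual → -00101, -11-11, 01-100, 1-1010, 11110-
Cover = c'def' + b'c'de'f + b'cd'f' + b'cd'e' + bcef + a'ce'f' + a'b'd'e' + a'bef + a'bde'f' + acd'ef' + abc'e'f + abcde'  |cover|=12

12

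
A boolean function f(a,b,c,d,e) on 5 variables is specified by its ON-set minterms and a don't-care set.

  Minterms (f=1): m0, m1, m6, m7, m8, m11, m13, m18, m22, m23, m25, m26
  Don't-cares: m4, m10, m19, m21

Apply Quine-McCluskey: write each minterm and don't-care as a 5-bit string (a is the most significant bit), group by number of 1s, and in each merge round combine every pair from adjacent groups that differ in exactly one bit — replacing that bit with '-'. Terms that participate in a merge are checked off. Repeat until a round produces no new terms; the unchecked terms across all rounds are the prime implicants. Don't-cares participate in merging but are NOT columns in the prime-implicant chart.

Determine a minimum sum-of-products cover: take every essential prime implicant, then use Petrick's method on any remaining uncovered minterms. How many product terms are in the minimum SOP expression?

7

[col 0] 00000*, 00001*, 00100*, 00110*, 00111*, 01000*, 01010*, 01011*, 01101, 10010*, 10011*, 10101*, 10110*, 10111*, 11001, 11010*
[col 1] -0110*, -0111*, -1010, 0-000, 00-00, 0000-, 001-0, 0011-*, 010-0, 0101-, 1-010, 10-10*, 10-11*, 1001-*, 101-1, 1011-*
[col 2] -011-, 10-1-
Prime implicants: -011-, -1010, 0-000, 00-00, 0000-, 001-0, 010-0, 0101-, 01101, 1-010, 10-1-, 101-1, 11001
PI chart (minterm → PIs covering it):
  0 | 0-000,00-00,0000-
  1 | 0000-  (sole → essential)
  6 | -011-,001-0
  7 | -011-  (sole → essential)
  8 | 0-000,010-0
  11 | 0101-  (sole → essential)
  13 | 01101  (sole → essential)
  18 | 1-010,10-1-
  22 | -011-,10-1-
  23 | -011-,10-1-,101-1
  25 | 11001  (sole → essential)
  26 | -1010,1-010
Essential prime implicants: -011-, 0000-, 0101-, 01101, 11001
Petrick residual → 0-000, 1-010
Minimum SOP uses 7 PIs: b'cd + a'c'd'e' + a'b'c'd' + a'bc'd + a'bcd'e + ac'de' + abc'd'e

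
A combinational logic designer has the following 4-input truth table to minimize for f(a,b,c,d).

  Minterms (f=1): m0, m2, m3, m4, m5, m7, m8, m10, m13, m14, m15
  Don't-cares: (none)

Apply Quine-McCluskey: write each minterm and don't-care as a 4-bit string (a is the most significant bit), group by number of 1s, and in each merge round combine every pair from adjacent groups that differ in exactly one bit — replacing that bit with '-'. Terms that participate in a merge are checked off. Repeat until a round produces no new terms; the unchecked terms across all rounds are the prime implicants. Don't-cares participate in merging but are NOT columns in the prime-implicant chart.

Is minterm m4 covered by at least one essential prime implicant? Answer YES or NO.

NO

size-2^0 implicants → 0000(✓)  0010(✓)  0011(✓)  0100(✓)  0101(✓)  0111(✓)  1000(✓)  1010(✓)  1101(✓)  1110(✓)  1111(✓)
size-2^1 implicants → -000(✓)  -010(✓)  -101(✓)  -111(✓)  0-00  0-11  00-0(✓)  001-  01-1(✓)  010-  1-10  10-0(✓)  11-1(✓)  111-
size-2^2 implicants → -0-0  -1-1
Unchecked terms (primes): -0-0, -1-1, 0-00, 0-11, 001-, 010-, 1-10, 111-
Minterm coverage:
  m0 ⊆ -0-0,0-00
  m2 ⊆ -0-0,001-
  m3 ⊆ 0-11,001-
  m4 ⊆ 0-00,010-
  m5 ⊆ -1-1,010-
  m7 ⊆ -1-1,0-11
  m8 ⊆ -0-0 [E]
  m10 ⊆ -0-0,1-10
  m13 ⊆ -1-1 [E]
  m14 ⊆ 1-10,111-
  m15 ⊆ -1-1,111-
E = {-0-0, -1-1}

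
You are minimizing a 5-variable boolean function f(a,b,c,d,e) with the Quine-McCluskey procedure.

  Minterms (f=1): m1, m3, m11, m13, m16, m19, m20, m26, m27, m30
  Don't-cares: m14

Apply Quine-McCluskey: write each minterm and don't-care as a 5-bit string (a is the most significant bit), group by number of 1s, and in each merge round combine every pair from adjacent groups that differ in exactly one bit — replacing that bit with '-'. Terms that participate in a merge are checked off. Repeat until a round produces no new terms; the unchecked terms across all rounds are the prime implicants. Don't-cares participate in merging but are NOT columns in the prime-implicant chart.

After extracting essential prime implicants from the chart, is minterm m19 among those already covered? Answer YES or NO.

[col 0] 00001*, 00011*, 01011*, 01101, 01110*, 10000*, 10011*, 10100*, 11010*, 11011*, 11110*
[col 1] -0011*, -1011*, -1110, 0-011*, 000-1, 1-011*, 10-00, 11-10, 1101-
[col 2] --011
Prime implicants: --011, -1110, 000-1, 01101, 10-00, 11-10, 1101-
PI chart (minterm → PIs covering it):
  1 | 000-1  (sole → essential)
  3 | --011,000-1
  11 | --011  (sole → essential)
  13 | 01101  (sole → essential)
  16 | 10-00  (sole → essential)
  19 | --011  (sole → essential)
  20 | 10-00  (sole → essential)
  26 | 11-10,1101-
  27 | --011,1101-
  30 | -1110,11-10
Essential prime implicants: --011, 000-1, 01101, 10-00

YES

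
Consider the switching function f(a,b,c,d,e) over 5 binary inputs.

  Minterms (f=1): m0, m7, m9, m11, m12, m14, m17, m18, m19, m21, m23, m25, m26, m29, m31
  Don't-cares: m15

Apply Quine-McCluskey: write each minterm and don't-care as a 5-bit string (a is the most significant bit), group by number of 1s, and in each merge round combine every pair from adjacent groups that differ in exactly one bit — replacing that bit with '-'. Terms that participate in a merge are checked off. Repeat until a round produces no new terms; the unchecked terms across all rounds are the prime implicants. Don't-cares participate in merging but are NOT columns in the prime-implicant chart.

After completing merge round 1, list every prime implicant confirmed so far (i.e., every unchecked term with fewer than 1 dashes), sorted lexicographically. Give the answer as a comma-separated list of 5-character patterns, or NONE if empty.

size-2^0 implicants → 00000  00111(✓)  01001(✓)  01011(✓)  01100(✓)  01110(✓)  01111(✓)  10001(✓)  10010(✓)  10011(✓)  10101(✓)  10111(✓)  11001(✓)  11010(✓)  11101(✓)  11111(✓)
size-2^1 implicants → -0111(✓)  -1001  -1111(✓)  0-111(✓)  01-11  010-1  011-0  0111-  1-001(✓)  1-010  1-101(✓)  1-111(✓)  10-01(✓)  10-11(✓)  100-1(✓)  1001-  101-1(✓)  11-01(✓)  111-1(✓)
size-2^2 implicants → --111  1--01  1-1-1  10--1
Unchecked terms (primes): --111, -1001, 00000, 01-11, 010-1, 011-0, 0111-, 1--01, 1-010, 1-1-1, 10--1, 1001-

00000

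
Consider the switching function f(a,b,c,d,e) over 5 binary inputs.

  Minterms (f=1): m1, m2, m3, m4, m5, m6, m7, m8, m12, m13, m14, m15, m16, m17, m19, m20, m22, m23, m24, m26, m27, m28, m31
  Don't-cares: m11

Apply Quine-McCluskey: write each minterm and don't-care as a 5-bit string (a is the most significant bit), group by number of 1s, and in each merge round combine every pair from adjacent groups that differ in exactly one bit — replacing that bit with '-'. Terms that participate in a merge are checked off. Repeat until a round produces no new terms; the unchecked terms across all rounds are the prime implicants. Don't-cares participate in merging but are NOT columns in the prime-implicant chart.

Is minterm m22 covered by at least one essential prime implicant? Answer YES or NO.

size-2^0 implicants → 00001(✓)  00010(✓)  00011(✓)  00100(✓)  00101(✓)  00110(✓)  00111(✓)  01000(✓)  01011(✓)  01100(✓)  01101(✓)  01110(✓)  01111(✓)  10000(✓)  10001(✓)  10011(✓)  10100(✓)  10110(✓)  10111(✓)  11000(✓)  11010(✓)  11011(✓)  11100(✓)  11111(✓)
size-2^1 implicants → -0001(✓)  -0011(✓)  -0100(✓)  -0110(✓)  -0111(✓)  -1000(✓)  -1011(✓)  -1100(✓)  -1111(✓)  0-011(✓)  0-100(✓)  0-101(✓)  0-110(✓)  0-111(✓)  00-01(✓)  00-10(✓)  00-11(✓)  000-1(✓)  0001-(✓)  001-0(✓)  001-1(✓)  0010-(✓)  0011-(✓)  01-00(✓)  01-11(✓)  011-0(✓)  011-1(✓)  0110-(✓)  0111-(✓)  1-000(✓)  1-011(✓)  1-100(✓)  1-111(✓)  10-00(✓)  10-11(✓)  100-1(✓)  1000-  101-0(✓)  1011-(✓)  11-00(✓)  11-11(✓)  110-0  1101-
size-2^2 implicants → --011(✓)  --100  --111(✓)  -0-11(✓)  -00-1  -01-0  -011-  -1-00  -1-11(✓)  0--11(✓)  0-1-0(✓)  0-1-1(✓)  0-10-(✓)  0-11-(✓)  00--1  00-1-  001--(✓)  011--(✓)  1--00  1--11(✓)
size-2^3 implicants → ---11  0-1--
Unchecked terms (primes): ---11, --100, -00-1, -01-0, -011-, -1-00, 0-1--, 00--1, 00-1-, 1--00, 1000-, 110-0, 1101-
Minterm coverage:
  m1 ⊆ -00-1,00--1
  m2 ⊆ 00-1- [E]
  m3 ⊆ ---11,-00-1,00--1,00-1-
  m4 ⊆ --100,-01-0,0-1--
  m5 ⊆ 0-1--,00--1
  m6 ⊆ -01-0,-011-,0-1--,00-1-
  m7 ⊆ ---11,-011-,0-1--,00--1,00-1-
  m8 ⊆ -1-00 [E]
  m12 ⊆ --100,-1-00,0-1--
  m13 ⊆ 0-1-- [E]
  m14 ⊆ 0-1-- [E]
  m15 ⊆ ---11,0-1--
  m16 ⊆ 1--00,1000-
  m17 ⊆ -00-1,1000-
  m19 ⊆ ---11,-00-1
  m20 ⊆ --100,-01-0,1--00
  m22 ⊆ -01-0,-011-
  m23 ⊆ ---11,-011-
  m24 ⊆ -1-00,1--00,110-0
  m26 ⊆ 110-0,1101-
  m27 ⊆ ---11,1101-
  m28 ⊆ --100,-1-00,1--00
  m31 ⊆ ---11 [E]
E = {---11, -1-00, 0-1--, 00-1-}

NO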